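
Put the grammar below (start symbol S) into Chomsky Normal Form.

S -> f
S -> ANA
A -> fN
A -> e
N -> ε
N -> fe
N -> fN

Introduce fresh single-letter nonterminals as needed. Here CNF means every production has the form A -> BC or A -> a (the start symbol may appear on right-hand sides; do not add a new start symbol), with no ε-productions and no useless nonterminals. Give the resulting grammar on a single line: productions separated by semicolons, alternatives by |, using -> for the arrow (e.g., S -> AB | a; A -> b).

S -> f | AA | AD; A -> e | f | BN; B -> f; C -> e; D -> NA; N -> f | BC | BN

Nullable: {N}; after ε-elimination: S -> f | AA | ANA; A -> e | f | fN; N -> f | fN | fe.
No unit productions to eliminate.
TERM: introduce C -> e, B -> f and substitute in every rule of length ≥2.
BIN: S -> ANA becomes S -> AD, D -> NA.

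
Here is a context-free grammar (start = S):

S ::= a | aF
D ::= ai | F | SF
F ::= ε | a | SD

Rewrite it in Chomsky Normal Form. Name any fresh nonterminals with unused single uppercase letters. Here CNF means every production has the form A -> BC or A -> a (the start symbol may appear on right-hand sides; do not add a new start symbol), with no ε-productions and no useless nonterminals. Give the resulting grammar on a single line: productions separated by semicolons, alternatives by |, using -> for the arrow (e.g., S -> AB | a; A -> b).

S -> a | AF; A -> a; B -> i; D -> a | AB | AF | SD | SF; F -> a | AF | SD

Nullable: {D, F}; after ε-elimination: S -> a | aF; D -> F | S | SF | ai; F -> S | a | SD.
After unit-elimination: S -> a | aF; D -> a | SD | SF | aF | ai; F -> a | SD | aF.
TERM: introduce A -> a, B -> i and substitute in every rule of length ≥2.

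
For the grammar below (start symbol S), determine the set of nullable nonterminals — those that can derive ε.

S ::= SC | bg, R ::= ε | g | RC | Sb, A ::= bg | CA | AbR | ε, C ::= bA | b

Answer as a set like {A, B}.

{A, R}

Directly nullable (have an ε-rule): {A, R}.
Not nullable: C, S — each has a terminal in every rule's right-hand side or depends on a non-nullable symbol.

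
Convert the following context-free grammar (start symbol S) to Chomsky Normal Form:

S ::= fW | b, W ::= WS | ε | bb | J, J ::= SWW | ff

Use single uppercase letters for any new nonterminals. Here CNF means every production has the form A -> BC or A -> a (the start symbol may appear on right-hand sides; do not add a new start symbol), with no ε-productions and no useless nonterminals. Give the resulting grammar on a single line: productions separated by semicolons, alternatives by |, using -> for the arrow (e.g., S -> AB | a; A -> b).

Nullable: {W}; after ε-elimination: S -> b | f | fW; J -> S | SW | ff | SWW; W -> J | S | WS | bb.
After unit-elimination: S -> b | f | fW; J -> b | f | SW | fW | ff | SWW; W -> b | f | SW | WS | bb | fW | ff | SWW.
TERM: introduce B -> b, A -> f and substitute in every rule of length ≥2.
BIN: J -> SWW becomes J -> SC, C -> WW; W -> SWW becomes W -> SD, D -> WW.
Drop unreachable/unproductive: J.

S -> b | f | AW; A -> f; B -> b; D -> WW; W -> b | f | AA | AW | BB | SD | SW | WS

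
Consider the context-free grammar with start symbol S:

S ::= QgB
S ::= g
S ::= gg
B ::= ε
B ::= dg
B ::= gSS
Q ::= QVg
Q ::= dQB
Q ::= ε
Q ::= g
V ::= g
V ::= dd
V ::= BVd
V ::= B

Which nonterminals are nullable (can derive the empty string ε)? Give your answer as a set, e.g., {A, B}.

{B, Q, V}

Directly nullable (have an ε-rule): {B, Q}.
V is nullable via V -> B (every symbol on the right is already known nullable).
Not nullable: S — each has a terminal in every rule's right-hand side or depends on a non-nullable symbol.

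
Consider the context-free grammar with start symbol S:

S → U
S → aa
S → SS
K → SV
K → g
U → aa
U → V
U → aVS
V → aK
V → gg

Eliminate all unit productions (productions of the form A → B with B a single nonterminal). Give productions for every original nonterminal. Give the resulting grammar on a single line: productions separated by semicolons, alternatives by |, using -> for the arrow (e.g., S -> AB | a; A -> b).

S -> SS | aK | aa | gg | aVS; K -> g | SV; U -> aK | aa | gg | aVS; V -> aK | gg

Unit productions: S->U, U->V.
Unit pairs (A ⇒* B via units): (S,U), (S,V), (U,V).
S: inherits non-unit rules of {S, U, V} → SS | aK | aVS | aa | gg.
K: inherits non-unit rules of {K} → SV | g.
U: inherits non-unit rules of {U, V} → aK | aVS | aa | gg.
V: inherits non-unit rules of {V} → aK | gg.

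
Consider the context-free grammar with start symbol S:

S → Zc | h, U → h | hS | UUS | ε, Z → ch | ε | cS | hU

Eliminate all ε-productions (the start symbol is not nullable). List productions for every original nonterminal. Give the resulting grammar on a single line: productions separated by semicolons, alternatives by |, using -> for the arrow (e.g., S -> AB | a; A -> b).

Nullable set: {U, Z}.
S -> Zc: Z nullable, giving Zc | c.
Drop U -> ε.
U -> UUS: U, U nullable, giving S | US | UUS.
Drop Z -> ε.
Z -> hU: U nullable, giving h | hU.
Unchanged (no nullable symbols): S -> h; U -> h; U -> hS; Z -> cS; Z -> ch.

S -> c | h | Zc; U -> S | h | US | hS | UUS; Z -> h | cS | ch | hU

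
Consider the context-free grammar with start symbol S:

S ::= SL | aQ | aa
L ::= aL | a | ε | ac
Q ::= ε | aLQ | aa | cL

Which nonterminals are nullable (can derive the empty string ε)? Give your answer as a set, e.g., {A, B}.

{L, Q}

Directly nullable (have an ε-rule): {L, Q}.
Not nullable: S — each has a terminal in every rule's right-hand side or depends on a non-nullable symbol.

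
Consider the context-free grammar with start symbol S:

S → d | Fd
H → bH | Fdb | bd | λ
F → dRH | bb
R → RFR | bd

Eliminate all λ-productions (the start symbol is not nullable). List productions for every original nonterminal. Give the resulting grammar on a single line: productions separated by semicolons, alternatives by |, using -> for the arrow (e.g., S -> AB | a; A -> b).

Nullable set: {H}.
F -> dRH: H nullable, giving dR | dRH.
Drop H -> λ.
H -> bH: H nullable, giving b | bH.
Unchanged (no nullable symbols): S -> Fd; S -> d; F -> bb; H -> Fdb; H -> bd; R -> RFR; R -> bd.

S -> d | Fd; F -> bb | dR | dRH; H -> b | bH | bd | Fdb; R -> bd | RFR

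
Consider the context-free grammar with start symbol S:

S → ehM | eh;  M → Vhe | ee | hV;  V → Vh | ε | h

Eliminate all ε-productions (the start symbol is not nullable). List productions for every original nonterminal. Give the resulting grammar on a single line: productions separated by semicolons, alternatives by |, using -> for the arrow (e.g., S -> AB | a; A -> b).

S -> eh | ehM; M -> h | ee | hV | he | Vhe; V -> h | Vh

Nullable set: {V}.
M -> Vhe: V nullable, giving Vhe | he.
M -> hV: V nullable, giving h | hV.
Drop V -> ε.
V -> Vh: V nullable, giving Vh | h.
Unchanged (no nullable symbols): S -> eh; S -> ehM; M -> ee; V -> h.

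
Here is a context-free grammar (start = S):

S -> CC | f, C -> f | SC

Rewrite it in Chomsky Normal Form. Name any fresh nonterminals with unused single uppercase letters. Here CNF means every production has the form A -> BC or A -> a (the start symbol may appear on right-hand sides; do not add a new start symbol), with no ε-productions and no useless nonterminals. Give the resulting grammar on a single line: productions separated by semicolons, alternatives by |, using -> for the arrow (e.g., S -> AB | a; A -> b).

No ε-productions.
No unit productions to eliminate.

S -> f | CC; C -> f | SC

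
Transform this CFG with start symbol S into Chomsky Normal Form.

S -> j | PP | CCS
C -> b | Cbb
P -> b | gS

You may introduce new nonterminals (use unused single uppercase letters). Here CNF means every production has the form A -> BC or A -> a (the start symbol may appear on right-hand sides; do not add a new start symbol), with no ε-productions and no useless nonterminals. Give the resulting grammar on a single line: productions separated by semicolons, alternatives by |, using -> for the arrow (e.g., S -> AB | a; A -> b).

No ε-productions.
No unit productions to eliminate.
TERM: introduce A -> b, B -> g and substitute in every rule of length ≥2.
BIN: C -> CAA becomes C -> CD, D -> AA; S -> CCS becomes S -> CE, E -> CS.

S -> j | CE | PP; A -> b; B -> g; C -> b | CD; D -> AA; E -> CS; P -> b | BS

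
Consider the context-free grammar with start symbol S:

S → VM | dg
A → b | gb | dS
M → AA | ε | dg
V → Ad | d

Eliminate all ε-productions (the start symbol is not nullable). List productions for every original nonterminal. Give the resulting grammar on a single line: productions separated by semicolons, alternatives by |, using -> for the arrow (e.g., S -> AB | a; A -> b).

S -> V | VM | dg; A -> b | dS | gb; M -> AA | dg; V -> d | Ad

Nullable set: {M}.
S -> VM: M nullable, giving V | VM.
Drop M -> ε.
Unchanged (no nullable symbols): S -> dg; A -> b; A -> dS; A -> gb; M -> AA; M -> dg; V -> Ad; V -> d.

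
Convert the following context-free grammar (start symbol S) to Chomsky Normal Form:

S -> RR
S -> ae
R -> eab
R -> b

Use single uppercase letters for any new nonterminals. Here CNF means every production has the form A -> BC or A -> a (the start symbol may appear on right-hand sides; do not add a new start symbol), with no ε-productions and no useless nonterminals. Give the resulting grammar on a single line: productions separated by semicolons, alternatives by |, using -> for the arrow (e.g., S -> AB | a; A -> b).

No ε-productions.
No unit productions to eliminate.
TERM: introduce B -> a, C -> b, A -> e and substitute in every rule of length ≥2.
BIN: R -> ABC becomes R -> AD, D -> BC.

S -> BA | RR; A -> e; B -> a; C -> b; D -> BC; R -> b | AD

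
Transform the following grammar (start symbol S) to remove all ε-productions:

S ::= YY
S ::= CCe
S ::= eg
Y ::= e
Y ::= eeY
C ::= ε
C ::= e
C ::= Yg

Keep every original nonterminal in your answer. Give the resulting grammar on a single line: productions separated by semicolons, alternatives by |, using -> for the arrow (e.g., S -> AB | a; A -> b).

S -> e | Ce | YY | eg | CCe; C -> e | Yg; Y -> e | eeY

Nullable set: {C}.
S -> CCe: C, C nullable, giving CCe | Ce | e.
Drop C -> ε.
Unchanged (no nullable symbols): S -> YY; S -> eg; C -> Yg; C -> e; Y -> e; Y -> eeY.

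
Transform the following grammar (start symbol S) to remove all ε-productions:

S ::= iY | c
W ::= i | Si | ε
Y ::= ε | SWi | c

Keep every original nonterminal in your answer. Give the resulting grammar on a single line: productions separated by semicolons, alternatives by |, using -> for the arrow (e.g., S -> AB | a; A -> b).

Nullable set: {W, Y}.
S -> iY: Y nullable, giving i | iY.
Drop W -> ε.
Drop Y -> ε.
Y -> SWi: W nullable, giving SWi | Si.
Unchanged (no nullable symbols): S -> c; W -> Si; W -> i; Y -> c.

S -> c | i | iY; W -> i | Si; Y -> c | Si | SWi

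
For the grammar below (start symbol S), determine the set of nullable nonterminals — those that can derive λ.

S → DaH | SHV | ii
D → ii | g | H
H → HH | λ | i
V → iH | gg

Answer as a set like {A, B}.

{D, H}

Directly nullable (have an ε-rule): {H}.
D is nullable via D -> H (every symbol on the right is already known nullable).
Not nullable: S, V — each has a terminal in every rule's right-hand side or depends on a non-nullable symbol.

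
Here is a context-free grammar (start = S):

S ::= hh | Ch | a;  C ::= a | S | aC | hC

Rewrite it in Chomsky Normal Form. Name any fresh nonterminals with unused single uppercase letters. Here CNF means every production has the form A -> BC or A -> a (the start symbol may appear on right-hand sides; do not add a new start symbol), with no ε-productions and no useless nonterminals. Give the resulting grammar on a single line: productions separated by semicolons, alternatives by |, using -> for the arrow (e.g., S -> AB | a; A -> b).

No ε-productions.
After unit-elimination: S -> a | Ch | hh; C -> a | Ch | aC | hC | hh.
TERM: introduce B -> a, A -> h and substitute in every rule of length ≥2.

S -> a | AA | CA; A -> h; B -> a; C -> a | AA | AC | BC | CA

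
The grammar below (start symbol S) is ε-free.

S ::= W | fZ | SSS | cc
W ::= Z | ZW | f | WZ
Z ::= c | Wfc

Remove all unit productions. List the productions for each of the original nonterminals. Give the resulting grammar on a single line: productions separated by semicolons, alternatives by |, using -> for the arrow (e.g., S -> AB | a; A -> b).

Unit productions: S->W, W->Z.
Unit pairs (A ⇒* B via units): (S,W), (S,Z), (W,Z).
S: inherits non-unit rules of {S, W, Z} → SSS | WZ | Wfc | ZW | c | cc | f | fZ.
W: inherits non-unit rules of {W, Z} → WZ | Wfc | ZW | c | f.
Z: inherits non-unit rules of {Z} → Wfc | c.

S -> c | f | WZ | ZW | cc | fZ | SSS | Wfc; W -> c | f | WZ | ZW | Wfc; Z -> c | Wfc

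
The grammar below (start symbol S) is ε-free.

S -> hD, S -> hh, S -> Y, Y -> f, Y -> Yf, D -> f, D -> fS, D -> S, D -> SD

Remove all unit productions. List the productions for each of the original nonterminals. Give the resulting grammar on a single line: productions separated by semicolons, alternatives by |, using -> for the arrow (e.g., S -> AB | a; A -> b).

S -> f | Yf | hD | hh; D -> f | SD | Yf | fS | hD | hh; Y -> f | Yf

Unit productions: D->S, S->Y.
Unit pairs (A ⇒* B via units): (D,S), (D,Y), (S,Y).
S: inherits non-unit rules of {S, Y} → Yf | f | hD | hh.
D: inherits non-unit rules of {D, S, Y} → SD | Yf | f | fS | hD | hh.
Y: inherits non-unit rules of {Y} → Yf | f.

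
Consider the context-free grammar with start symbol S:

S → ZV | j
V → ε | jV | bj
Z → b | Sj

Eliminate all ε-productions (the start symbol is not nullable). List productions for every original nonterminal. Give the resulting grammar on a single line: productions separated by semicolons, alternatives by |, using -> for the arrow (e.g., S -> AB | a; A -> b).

S -> Z | j | ZV; V -> j | bj | jV; Z -> b | Sj

Nullable set: {V}.
S -> ZV: V nullable, giving Z | ZV.
Drop V -> ε.
V -> jV: V nullable, giving j | jV.
Unchanged (no nullable symbols): S -> j; V -> bj; Z -> Sj; Z -> b.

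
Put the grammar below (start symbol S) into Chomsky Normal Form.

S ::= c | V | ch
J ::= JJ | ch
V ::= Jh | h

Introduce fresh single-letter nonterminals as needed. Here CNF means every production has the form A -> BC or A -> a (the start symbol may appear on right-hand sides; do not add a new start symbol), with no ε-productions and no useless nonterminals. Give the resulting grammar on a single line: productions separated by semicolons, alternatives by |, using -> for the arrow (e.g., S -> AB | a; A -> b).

No ε-productions.
After unit-elimination: S -> c | h | Jh | ch; J -> JJ | ch; V -> h | Jh.
TERM: introduce A -> c, B -> h and substitute in every rule of length ≥2.
Drop unreachable/unproductive: V.

S -> c | h | AB | JB; A -> c; B -> h; J -> AB | JJ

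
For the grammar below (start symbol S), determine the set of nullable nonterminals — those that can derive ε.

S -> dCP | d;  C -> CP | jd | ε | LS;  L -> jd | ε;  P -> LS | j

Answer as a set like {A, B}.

Directly nullable (have an ε-rule): {C, L}.
Not nullable: P, S — each has a terminal in every rule's right-hand side or depends on a non-nullable symbol.

{C, L}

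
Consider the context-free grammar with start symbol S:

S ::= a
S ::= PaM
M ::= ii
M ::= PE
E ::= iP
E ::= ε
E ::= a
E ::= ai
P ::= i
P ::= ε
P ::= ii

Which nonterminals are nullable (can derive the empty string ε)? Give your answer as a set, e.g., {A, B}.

Directly nullable (have an ε-rule): {E, P}.
M is nullable via M -> PE (every symbol on the right is already known nullable).
Not nullable: S — each has a terminal in every rule's right-hand side or depends on a non-nullable symbol.

{E, M, P}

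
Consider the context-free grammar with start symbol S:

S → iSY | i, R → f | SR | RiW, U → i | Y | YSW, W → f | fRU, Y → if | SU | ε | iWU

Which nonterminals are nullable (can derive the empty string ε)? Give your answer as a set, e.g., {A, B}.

Directly nullable (have an ε-rule): {Y}.
U is nullable via U -> Y (every symbol on the right is already known nullable).
Not nullable: R, S, W — each has a terminal in every rule's right-hand side or depends on a non-nullable symbol.

{U, Y}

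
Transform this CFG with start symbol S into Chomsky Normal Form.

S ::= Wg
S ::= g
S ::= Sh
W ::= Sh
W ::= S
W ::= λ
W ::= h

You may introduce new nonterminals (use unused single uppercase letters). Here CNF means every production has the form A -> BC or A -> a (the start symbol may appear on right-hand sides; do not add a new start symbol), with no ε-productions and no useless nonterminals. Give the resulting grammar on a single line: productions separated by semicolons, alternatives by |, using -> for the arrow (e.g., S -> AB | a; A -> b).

S -> g | SA | WB; A -> h; B -> g; W -> g | h | SA | WB

Nullable: {W}; after ε-elimination: S -> g | Sh | Wg; W -> S | h | Sh.
After unit-elimination: S -> g | Sh | Wg; W -> g | h | Sh | Wg.
TERM: introduce B -> g, A -> h and substitute in every rule of length ≥2.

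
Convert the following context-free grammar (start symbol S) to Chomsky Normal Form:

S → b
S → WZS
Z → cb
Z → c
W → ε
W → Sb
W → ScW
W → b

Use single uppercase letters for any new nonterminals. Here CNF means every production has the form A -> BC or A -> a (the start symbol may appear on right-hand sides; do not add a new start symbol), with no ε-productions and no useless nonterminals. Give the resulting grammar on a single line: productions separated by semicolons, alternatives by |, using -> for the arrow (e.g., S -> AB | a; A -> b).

Nullable: {W}; after ε-elimination: S -> b | ZS | WZS; W -> b | Sb | Sc | ScW; Z -> c | cb.
No unit productions to eliminate.
TERM: introduce A -> b, B -> c and substitute in every rule of length ≥2.
BIN: S -> WZS becomes S -> WC, C -> ZS; W -> SBW becomes W -> SD, D -> BW.

S -> b | WC | ZS; A -> b; B -> c; C -> ZS; D -> BW; W -> b | SA | SB | SD; Z -> c | BA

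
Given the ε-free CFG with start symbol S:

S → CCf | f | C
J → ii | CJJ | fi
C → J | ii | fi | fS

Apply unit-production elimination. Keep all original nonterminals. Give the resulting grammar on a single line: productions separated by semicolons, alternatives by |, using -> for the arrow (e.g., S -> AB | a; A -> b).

S -> f | fS | fi | ii | CCf | CJJ; C -> fS | fi | ii | CJJ; J -> fi | ii | CJJ

Unit productions: C->J, S->C.
Unit pairs (A ⇒* B via units): (C,J), (S,C), (S,J).
S: inherits non-unit rules of {C, J, S} → CCf | CJJ | f | fS | fi | ii.
C: inherits non-unit rules of {C, J} → CJJ | fS | fi | ii.
J: inherits non-unit rules of {J} → CJJ | fi | ii.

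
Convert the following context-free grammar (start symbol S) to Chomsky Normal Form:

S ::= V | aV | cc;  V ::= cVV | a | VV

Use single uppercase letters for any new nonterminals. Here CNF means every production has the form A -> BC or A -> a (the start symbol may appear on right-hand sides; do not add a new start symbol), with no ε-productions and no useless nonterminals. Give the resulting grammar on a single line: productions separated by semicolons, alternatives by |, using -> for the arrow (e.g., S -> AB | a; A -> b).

No ε-productions.
After unit-elimination: S -> a | VV | aV | cc | cVV; V -> a | VV | cVV.
TERM: introduce A -> a, B -> c and substitute in every rule of length ≥2.
BIN: S -> BVV becomes S -> BC, C -> VV; V -> BVV becomes V -> BD, D -> VV.

S -> a | AV | BB | BC | VV; A -> a; B -> c; C -> VV; D -> VV; V -> a | BD | VV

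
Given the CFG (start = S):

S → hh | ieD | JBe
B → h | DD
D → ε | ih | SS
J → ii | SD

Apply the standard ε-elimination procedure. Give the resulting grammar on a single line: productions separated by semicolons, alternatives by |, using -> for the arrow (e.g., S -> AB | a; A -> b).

Nullable set: {B, D}.
S -> JBe: B nullable, giving JBe | Je.
S -> ieD: D nullable, giving ie | ieD.
B -> DD: D, D nullable, giving D | DD.
Drop D -> ε.
J -> SD: D nullable, giving S | SD.
Unchanged (no nullable symbols): S -> hh; B -> h; D -> SS; D -> ih; J -> ii.

S -> Je | hh | ie | JBe | ieD; B -> D | h | DD; D -> SS | ih; J -> S | SD | ii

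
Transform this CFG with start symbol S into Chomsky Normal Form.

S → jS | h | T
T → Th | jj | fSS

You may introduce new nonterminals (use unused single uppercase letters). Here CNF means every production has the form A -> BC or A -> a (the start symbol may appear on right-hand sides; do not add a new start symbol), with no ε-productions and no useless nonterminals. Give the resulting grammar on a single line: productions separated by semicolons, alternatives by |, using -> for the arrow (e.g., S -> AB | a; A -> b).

No ε-productions.
After unit-elimination: S -> h | Th | jS | jj | fSS; T -> Th | jj | fSS.
TERM: introduce B -> f, A -> h, C -> j and substitute in every rule of length ≥2.
BIN: S -> BSS becomes S -> BD, D -> SS; T -> BSS becomes T -> BE, E -> SS.

S -> h | BD | CC | CS | TA; A -> h; B -> f; C -> j; D -> SS; E -> SS; T -> BE | CC | TA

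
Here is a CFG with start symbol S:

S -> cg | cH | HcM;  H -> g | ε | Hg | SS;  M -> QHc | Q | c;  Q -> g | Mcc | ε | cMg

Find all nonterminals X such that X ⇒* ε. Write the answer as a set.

Directly nullable (have an ε-rule): {H, Q}.
M is nullable via M -> Q (every symbol on the right is already known nullable).
Not nullable: S — each has a terminal in every rule's right-hand side or depends on a non-nullable symbol.

{H, M, Q}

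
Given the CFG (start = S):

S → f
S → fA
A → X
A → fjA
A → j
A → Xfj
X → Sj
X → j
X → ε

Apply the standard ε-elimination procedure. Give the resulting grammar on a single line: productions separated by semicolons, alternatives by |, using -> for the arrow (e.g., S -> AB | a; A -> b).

Nullable set: {A, X}.
S -> fA: A nullable, giving f | fA.
A -> X: X nullable, giving X.
A -> Xfj: X nullable, giving Xfj | fj.
A -> fjA: A nullable, giving fj | fjA.
Drop X -> ε.
Unchanged (no nullable symbols): S -> f; A -> j; X -> Sj; X -> j.

S -> f | fA; A -> X | j | fj | Xfj | fjA; X -> j | Sj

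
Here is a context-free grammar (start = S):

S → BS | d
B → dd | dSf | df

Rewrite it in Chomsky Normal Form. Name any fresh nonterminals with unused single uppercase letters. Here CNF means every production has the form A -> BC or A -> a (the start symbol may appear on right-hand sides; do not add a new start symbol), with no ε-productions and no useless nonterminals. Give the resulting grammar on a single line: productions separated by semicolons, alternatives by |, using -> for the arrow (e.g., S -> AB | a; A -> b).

S -> d | BS; A -> d; B -> AA | AC | AD; C -> f; D -> SC

No ε-productions.
No unit productions to eliminate.
TERM: introduce A -> d, C -> f and substitute in every rule of length ≥2.
BIN: B -> ASC becomes B -> AD, D -> SC.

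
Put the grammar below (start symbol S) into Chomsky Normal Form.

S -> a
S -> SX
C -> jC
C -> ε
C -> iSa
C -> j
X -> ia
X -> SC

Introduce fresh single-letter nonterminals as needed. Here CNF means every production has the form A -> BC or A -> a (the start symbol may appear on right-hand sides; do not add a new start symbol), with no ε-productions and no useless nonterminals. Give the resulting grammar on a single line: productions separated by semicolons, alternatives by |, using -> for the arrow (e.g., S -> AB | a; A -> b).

S -> a | SX; A -> i; B -> a; C -> j | AE | DC; D -> j; E -> SB; X -> a | AB | SC | SX

Nullable: {C}; after ε-elimination: S -> a | SX; C -> j | jC | iSa; X -> S | SC | ia.
After unit-elimination: S -> a | SX; C -> j | jC | iSa; X -> a | SC | SX | ia.
TERM: introduce B -> a, A -> i, D -> j and substitute in every rule of length ≥2.
BIN: C -> ASB becomes C -> AE, E -> SB.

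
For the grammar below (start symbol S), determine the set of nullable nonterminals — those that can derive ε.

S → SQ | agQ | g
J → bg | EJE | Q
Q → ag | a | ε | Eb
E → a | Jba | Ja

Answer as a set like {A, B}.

Directly nullable (have an ε-rule): {Q}.
J is nullable via J -> Q (every symbol on the right is already known nullable).
Not nullable: E, S — each has a terminal in every rule's right-hand side or depends on a non-nullable symbol.

{J, Q}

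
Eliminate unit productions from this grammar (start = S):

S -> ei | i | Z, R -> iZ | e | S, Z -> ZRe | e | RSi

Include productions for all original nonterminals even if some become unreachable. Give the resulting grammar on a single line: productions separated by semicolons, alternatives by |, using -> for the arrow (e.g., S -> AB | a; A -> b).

S -> e | i | ei | RSi | ZRe; R -> e | i | ei | iZ | RSi | ZRe; Z -> e | RSi | ZRe

Unit productions: R->S, S->Z.
Unit pairs (A ⇒* B via units): (R,S), (R,Z), (S,Z).
S: inherits non-unit rules of {S, Z} → RSi | ZRe | e | ei | i.
R: inherits non-unit rules of {R, S, Z} → RSi | ZRe | e | ei | i | iZ.
Z: inherits non-unit rules of {Z} → RSi | ZRe | e.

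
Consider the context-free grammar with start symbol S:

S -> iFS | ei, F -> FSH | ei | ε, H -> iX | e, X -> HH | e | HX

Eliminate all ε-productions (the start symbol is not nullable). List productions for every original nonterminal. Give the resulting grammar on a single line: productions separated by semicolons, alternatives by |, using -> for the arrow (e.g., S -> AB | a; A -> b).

S -> ei | iS | iFS; F -> SH | ei | FSH; H -> e | iX; X -> e | HH | HX

Nullable set: {F}.
S -> iFS: F nullable, giving iFS | iS.
Drop F -> ε.
F -> FSH: F nullable, giving FSH | SH.
Unchanged (no nullable symbols): S -> ei; F -> ei; H -> e; H -> iX; X -> HH; X -> HX; X -> e.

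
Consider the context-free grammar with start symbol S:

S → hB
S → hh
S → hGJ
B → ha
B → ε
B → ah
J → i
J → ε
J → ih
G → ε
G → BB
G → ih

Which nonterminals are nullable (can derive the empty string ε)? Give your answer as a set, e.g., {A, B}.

Directly nullable (have an ε-rule): {B, G, J}.
Not nullable: S — each has a terminal in every rule's right-hand side or depends on a non-nullable symbol.

{B, G, J}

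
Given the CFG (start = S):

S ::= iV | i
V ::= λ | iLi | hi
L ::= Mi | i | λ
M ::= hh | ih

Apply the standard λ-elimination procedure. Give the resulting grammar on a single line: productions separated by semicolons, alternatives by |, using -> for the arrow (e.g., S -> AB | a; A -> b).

Nullable set: {L, V}.
S -> iV: V nullable, giving i | iV.
Drop L -> λ.
Drop V -> λ.
V -> iLi: L nullable, giving iLi | ii.
Unchanged (no nullable symbols): S -> i; L -> Mi; L -> i; M -> hh; M -> ih; V -> hi.

S -> i | iV; L -> i | Mi; M -> hh | ih; V -> hi | ii | iLi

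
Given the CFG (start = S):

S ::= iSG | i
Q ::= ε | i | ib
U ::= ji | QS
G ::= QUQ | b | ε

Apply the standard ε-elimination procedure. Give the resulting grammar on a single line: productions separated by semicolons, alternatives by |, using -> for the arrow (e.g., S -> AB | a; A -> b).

S -> i | iS | iSG; G -> U | b | QU | UQ | QUQ; Q -> i | ib; U -> S | QS | ji

Nullable set: {G, Q}.
S -> iSG: G nullable, giving iS | iSG.
Drop G -> ε.
G -> QUQ: Q, Q nullable, giving QU | QUQ | U | UQ.
Drop Q -> ε.
U -> QS: Q nullable, giving QS | S.
Unchanged (no nullable symbols): S -> i; G -> b; Q -> i; Q -> ib; U -> ji.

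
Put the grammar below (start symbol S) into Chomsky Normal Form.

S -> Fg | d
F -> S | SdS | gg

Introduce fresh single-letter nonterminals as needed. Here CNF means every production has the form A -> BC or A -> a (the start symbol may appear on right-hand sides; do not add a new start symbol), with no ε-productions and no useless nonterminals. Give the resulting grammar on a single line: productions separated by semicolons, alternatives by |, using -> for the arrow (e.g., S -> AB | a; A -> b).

S -> d | FA; A -> g; B -> d; C -> BS; F -> d | AA | FA | SC

No ε-productions.
After unit-elimination: S -> d | Fg; F -> d | Fg | gg | SdS.
TERM: introduce B -> d, A -> g and substitute in every rule of length ≥2.
BIN: F -> SBS becomes F -> SC, C -> BS.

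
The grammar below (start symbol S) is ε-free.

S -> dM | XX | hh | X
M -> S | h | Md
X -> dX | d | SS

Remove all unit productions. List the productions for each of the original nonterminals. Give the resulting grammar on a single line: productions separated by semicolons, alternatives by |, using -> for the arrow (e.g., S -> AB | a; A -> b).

Unit productions: M->S, S->X.
Unit pairs (A ⇒* B via units): (M,S), (M,X), (S,X).
S: inherits non-unit rules of {S, X} → SS | XX | d | dM | dX | hh.
M: inherits non-unit rules of {M, S, X} → Md | SS | XX | d | dM | dX | h | hh.
X: inherits non-unit rules of {X} → SS | d | dX.

S -> d | SS | XX | dM | dX | hh; M -> d | h | Md | SS | XX | dM | dX | hh; X -> d | SS | dX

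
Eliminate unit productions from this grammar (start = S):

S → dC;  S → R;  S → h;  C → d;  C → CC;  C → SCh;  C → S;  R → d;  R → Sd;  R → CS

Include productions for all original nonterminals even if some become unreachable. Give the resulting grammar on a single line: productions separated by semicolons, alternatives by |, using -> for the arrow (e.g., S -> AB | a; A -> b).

Unit productions: C->S, S->R.
Unit pairs (A ⇒* B via units): (C,R), (C,S), (S,R).
S: inherits non-unit rules of {R, S} → CS | Sd | d | dC | h.
C: inherits non-unit rules of {C, R, S} → CC | CS | SCh | Sd | d | dC | h.
R: inherits non-unit rules of {R} → CS | Sd | d.

S -> d | h | CS | Sd | dC; C -> d | h | CC | CS | Sd | dC | SCh; R -> d | CS | Sd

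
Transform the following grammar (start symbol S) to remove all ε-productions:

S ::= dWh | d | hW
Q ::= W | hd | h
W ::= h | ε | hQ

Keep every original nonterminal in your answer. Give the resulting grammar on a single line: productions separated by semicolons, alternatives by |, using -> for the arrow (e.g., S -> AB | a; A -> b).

Nullable set: {Q, W}.
S -> dWh: W nullable, giving dWh | dh.
S -> hW: W nullable, giving h | hW.
Q -> W: W nullable, giving W.
Drop W -> ε.
W -> hQ: Q nullable, giving h | hQ.
Unchanged (no nullable symbols): S -> d; Q -> h; Q -> hd; W -> h.

S -> d | h | dh | hW | dWh; Q -> W | h | hd; W -> h | hQ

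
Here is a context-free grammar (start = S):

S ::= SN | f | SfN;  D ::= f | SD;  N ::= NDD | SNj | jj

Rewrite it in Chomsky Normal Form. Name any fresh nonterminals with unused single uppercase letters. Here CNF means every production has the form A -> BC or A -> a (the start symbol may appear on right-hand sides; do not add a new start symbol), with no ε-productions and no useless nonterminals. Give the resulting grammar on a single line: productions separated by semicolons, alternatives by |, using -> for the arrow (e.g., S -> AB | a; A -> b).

S -> f | SF | SN; A -> j; B -> f; C -> DD; D -> f | SD; E -> NA; F -> BN; N -> AA | NC | SE

No ε-productions.
No unit productions to eliminate.
TERM: introduce B -> f, A -> j and substitute in every rule of length ≥2.
BIN: N -> NDD becomes N -> NC, C -> DD; N -> SNA becomes N -> SE, E -> NA; S -> SBN becomes S -> SF, F -> BN.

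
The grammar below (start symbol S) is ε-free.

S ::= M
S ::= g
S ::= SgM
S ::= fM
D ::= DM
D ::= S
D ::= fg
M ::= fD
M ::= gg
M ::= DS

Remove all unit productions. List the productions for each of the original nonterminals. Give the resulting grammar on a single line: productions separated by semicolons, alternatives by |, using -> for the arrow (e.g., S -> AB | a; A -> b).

Unit productions: D->S, S->M.
Unit pairs (A ⇒* B via units): (D,M), (D,S), (S,M).
S: inherits non-unit rules of {M, S} → DS | SgM | fD | fM | g | gg.
D: inherits non-unit rules of {D, M, S} → DM | DS | SgM | fD | fM | fg | g | gg.
M: inherits non-unit rules of {M} → DS | fD | gg.

S -> g | DS | fD | fM | gg | SgM; D -> g | DM | DS | fD | fM | fg | gg | SgM; M -> DS | fD | gg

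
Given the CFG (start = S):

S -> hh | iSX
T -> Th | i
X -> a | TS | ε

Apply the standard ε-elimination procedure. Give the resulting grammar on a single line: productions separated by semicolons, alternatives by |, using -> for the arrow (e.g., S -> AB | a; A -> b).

Nullable set: {X}.
S -> iSX: X nullable, giving iS | iSX.
Drop X -> ε.
Unchanged (no nullable symbols): S -> hh; T -> Th; T -> i; X -> TS; X -> a.

S -> hh | iS | iSX; T -> i | Th; X -> a | TS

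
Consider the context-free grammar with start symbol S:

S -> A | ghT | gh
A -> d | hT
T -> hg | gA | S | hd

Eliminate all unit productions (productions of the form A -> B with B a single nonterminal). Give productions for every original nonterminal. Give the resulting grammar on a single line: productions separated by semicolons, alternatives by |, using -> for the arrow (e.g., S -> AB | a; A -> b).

Unit productions: S->A, T->S.
Unit pairs (A ⇒* B via units): (S,A), (T,A), (T,S).
S: inherits non-unit rules of {A, S} → d | gh | ghT | hT.
A: inherits non-unit rules of {A} → d | hT.
T: inherits non-unit rules of {A, S, T} → d | gA | gh | ghT | hT | hd | hg.

S -> d | gh | hT | ghT; A -> d | hT; T -> d | gA | gh | hT | hd | hg | ghT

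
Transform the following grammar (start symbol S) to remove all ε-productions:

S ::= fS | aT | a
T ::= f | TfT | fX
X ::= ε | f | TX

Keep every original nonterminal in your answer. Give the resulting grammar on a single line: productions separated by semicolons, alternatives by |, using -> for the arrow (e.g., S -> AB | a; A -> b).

S -> a | aT | fS; T -> f | fX | TfT; X -> T | f | TX

Nullable set: {X}.
T -> fX: X nullable, giving f | fX.
Drop X -> ε.
X -> TX: X nullable, giving T | TX.
Unchanged (no nullable symbols): S -> a; S -> aT; S -> fS; T -> TfT; T -> f; X -> f.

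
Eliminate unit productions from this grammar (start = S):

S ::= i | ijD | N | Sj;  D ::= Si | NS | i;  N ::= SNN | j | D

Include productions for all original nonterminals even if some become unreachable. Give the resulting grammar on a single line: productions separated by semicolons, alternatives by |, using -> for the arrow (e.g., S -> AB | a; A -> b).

S -> i | j | NS | Si | Sj | SNN | ijD; D -> i | NS | Si; N -> i | j | NS | Si | SNN

Unit productions: N->D, S->N.
Unit pairs (A ⇒* B via units): (N,D), (S,D), (S,N).
S: inherits non-unit rules of {D, N, S} → NS | SNN | Si | Sj | i | ijD | j.
D: inherits non-unit rules of {D} → NS | Si | i.
N: inherits non-unit rules of {D, N} → NS | SNN | Si | i | j.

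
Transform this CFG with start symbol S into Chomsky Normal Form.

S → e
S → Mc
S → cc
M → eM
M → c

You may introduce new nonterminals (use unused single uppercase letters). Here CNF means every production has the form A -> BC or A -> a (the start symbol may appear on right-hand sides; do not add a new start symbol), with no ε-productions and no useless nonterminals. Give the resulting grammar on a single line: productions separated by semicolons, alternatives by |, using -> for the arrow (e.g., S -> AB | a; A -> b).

S -> e | BB | MB; A -> e; B -> c; M -> c | AM

No ε-productions.
No unit productions to eliminate.
TERM: introduce B -> c, A -> e and substitute in every rule of length ≥2.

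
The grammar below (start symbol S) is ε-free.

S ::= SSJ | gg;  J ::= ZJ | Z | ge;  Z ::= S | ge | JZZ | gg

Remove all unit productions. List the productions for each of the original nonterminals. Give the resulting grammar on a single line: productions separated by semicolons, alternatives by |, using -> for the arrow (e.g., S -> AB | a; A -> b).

Unit productions: J->Z, Z->S.
Unit pairs (A ⇒* B via units): (J,S), (J,Z), (Z,S).
S: inherits non-unit rules of {S} → SSJ | gg.
J: inherits non-unit rules of {J, S, Z} → JZZ | SSJ | ZJ | ge | gg.
Z: inherits non-unit rules of {S, Z} → JZZ | SSJ | ge | gg.

S -> gg | SSJ; J -> ZJ | ge | gg | JZZ | SSJ; Z -> ge | gg | JZZ | SSJ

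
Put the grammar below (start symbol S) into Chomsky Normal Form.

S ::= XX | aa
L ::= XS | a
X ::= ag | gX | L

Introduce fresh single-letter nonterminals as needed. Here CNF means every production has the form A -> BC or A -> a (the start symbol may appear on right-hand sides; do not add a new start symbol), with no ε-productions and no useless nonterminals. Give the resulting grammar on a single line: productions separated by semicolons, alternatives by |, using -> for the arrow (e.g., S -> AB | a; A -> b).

No ε-productions.
After unit-elimination: S -> XX | aa; L -> a | XS; X -> a | XS | ag | gX.
TERM: introduce A -> a, B -> g and substitute in every rule of length ≥2.
Drop unreachable/unproductive: L.

S -> AA | XX; A -> a; B -> g; X -> a | AB | BX | XS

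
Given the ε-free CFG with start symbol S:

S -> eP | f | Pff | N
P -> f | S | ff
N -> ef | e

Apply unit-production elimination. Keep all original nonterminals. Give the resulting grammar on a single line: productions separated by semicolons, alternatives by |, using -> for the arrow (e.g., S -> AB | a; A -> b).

S -> e | f | eP | ef | Pff; N -> e | ef; P -> e | f | eP | ef | ff | Pff

Unit productions: P->S, S->N.
Unit pairs (A ⇒* B via units): (P,N), (P,S), (S,N).
S: inherits non-unit rules of {N, S} → Pff | e | eP | ef | f.
N: inherits non-unit rules of {N} → e | ef.
P: inherits non-unit rules of {N, P, S} → Pff | e | eP | ef | f | ff.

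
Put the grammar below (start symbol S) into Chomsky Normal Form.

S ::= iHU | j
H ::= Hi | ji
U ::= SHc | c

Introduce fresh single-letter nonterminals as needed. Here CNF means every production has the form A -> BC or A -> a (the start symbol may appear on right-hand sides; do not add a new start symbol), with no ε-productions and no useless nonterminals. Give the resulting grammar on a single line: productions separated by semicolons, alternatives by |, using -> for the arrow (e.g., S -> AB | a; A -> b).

No ε-productions.
No unit productions to eliminate.
TERM: introduce C -> c, A -> i, B -> j and substitute in every rule of length ≥2.
BIN: S -> AHU becomes S -> AD, D -> HU; U -> SHC becomes U -> SE, E -> HC.

S -> j | AD; A -> i; B -> j; C -> c; D -> HU; E -> HC; H -> BA | HA; U -> c | SE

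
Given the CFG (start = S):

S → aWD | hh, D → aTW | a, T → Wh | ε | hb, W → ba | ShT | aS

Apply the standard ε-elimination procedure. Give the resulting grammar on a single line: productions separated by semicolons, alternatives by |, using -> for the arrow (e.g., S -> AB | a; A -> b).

Nullable set: {T}.
D -> aTW: T nullable, giving aTW | aW.
Drop T -> ε.
W -> ShT: T nullable, giving Sh | ShT.
Unchanged (no nullable symbols): S -> aWD; S -> hh; D -> a; T -> Wh; T -> hb; W -> aS; W -> ba.

S -> hh | aWD; D -> a | aW | aTW; T -> Wh | hb; W -> Sh | aS | ba | ShT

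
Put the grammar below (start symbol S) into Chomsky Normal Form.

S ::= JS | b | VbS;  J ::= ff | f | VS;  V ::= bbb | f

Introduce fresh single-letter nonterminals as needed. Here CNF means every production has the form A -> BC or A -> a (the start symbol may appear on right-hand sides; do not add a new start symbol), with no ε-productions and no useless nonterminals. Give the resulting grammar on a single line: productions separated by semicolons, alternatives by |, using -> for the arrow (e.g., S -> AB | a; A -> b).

S -> b | JS | VC; A -> f; B -> b; C -> BS; D -> BB; J -> f | AA | VS; V -> f | BD

No ε-productions.
No unit productions to eliminate.
TERM: introduce B -> b, A -> f and substitute in every rule of length ≥2.
BIN: S -> VBS becomes S -> VC, C -> BS; V -> BBB becomes V -> BD, D -> BB.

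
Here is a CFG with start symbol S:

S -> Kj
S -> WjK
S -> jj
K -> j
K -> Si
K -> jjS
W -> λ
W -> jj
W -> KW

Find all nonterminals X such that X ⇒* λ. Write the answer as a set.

{W}

Directly nullable (have an ε-rule): {W}.
Not nullable: K, S — each has a terminal in every rule's right-hand side or depends on a non-nullable symbol.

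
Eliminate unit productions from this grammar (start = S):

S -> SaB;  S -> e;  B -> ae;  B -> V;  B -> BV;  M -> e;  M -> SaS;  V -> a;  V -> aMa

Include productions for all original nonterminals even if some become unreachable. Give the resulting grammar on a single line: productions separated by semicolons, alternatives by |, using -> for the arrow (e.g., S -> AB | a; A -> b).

S -> e | SaB; B -> a | BV | ae | aMa; M -> e | SaS; V -> a | aMa

Unit productions: B->V.
Unit pairs (A ⇒* B via units): (B,V).
S: inherits non-unit rules of {S} → SaB | e.
B: inherits non-unit rules of {B, V} → BV | a | aMa | ae.
M: inherits non-unit rules of {M} → SaS | e.
V: inherits non-unit rules of {V} → a | aMa.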